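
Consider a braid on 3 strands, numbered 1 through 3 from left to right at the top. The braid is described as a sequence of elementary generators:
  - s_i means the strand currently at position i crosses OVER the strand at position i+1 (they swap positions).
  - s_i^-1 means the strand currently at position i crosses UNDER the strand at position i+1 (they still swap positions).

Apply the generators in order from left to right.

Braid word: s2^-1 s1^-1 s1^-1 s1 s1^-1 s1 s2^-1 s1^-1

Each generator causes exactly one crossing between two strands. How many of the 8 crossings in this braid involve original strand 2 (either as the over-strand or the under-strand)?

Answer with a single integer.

Answer: 3

Derivation:
Gen 1: crossing 2x3. Involves strand 2? yes. Count so far: 1
Gen 2: crossing 1x3. Involves strand 2? no. Count so far: 1
Gen 3: crossing 3x1. Involves strand 2? no. Count so far: 1
Gen 4: crossing 1x3. Involves strand 2? no. Count so far: 1
Gen 5: crossing 3x1. Involves strand 2? no. Count so far: 1
Gen 6: crossing 1x3. Involves strand 2? no. Count so far: 1
Gen 7: crossing 1x2. Involves strand 2? yes. Count so far: 2
Gen 8: crossing 3x2. Involves strand 2? yes. Count so far: 3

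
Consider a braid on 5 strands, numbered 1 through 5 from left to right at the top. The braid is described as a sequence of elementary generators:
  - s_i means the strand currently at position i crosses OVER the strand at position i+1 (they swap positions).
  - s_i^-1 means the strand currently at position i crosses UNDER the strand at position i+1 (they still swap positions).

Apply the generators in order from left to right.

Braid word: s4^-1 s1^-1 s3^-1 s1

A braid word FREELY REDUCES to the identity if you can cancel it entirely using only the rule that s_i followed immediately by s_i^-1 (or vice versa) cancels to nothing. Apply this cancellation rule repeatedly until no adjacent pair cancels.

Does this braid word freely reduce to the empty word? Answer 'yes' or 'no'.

Answer: no

Derivation:
Gen 1 (s4^-1): push. Stack: [s4^-1]
Gen 2 (s1^-1): push. Stack: [s4^-1 s1^-1]
Gen 3 (s3^-1): push. Stack: [s4^-1 s1^-1 s3^-1]
Gen 4 (s1): push. Stack: [s4^-1 s1^-1 s3^-1 s1]
Reduced word: s4^-1 s1^-1 s3^-1 s1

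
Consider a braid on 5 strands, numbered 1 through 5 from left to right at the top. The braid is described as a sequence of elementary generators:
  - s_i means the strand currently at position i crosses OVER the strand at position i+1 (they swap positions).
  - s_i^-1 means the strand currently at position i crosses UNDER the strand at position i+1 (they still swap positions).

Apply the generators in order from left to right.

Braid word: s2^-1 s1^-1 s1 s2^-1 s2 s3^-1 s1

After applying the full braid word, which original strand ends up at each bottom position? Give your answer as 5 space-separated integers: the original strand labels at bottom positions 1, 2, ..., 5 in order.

Gen 1 (s2^-1): strand 2 crosses under strand 3. Perm now: [1 3 2 4 5]
Gen 2 (s1^-1): strand 1 crosses under strand 3. Perm now: [3 1 2 4 5]
Gen 3 (s1): strand 3 crosses over strand 1. Perm now: [1 3 2 4 5]
Gen 4 (s2^-1): strand 3 crosses under strand 2. Perm now: [1 2 3 4 5]
Gen 5 (s2): strand 2 crosses over strand 3. Perm now: [1 3 2 4 5]
Gen 6 (s3^-1): strand 2 crosses under strand 4. Perm now: [1 3 4 2 5]
Gen 7 (s1): strand 1 crosses over strand 3. Perm now: [3 1 4 2 5]

Answer: 3 1 4 2 5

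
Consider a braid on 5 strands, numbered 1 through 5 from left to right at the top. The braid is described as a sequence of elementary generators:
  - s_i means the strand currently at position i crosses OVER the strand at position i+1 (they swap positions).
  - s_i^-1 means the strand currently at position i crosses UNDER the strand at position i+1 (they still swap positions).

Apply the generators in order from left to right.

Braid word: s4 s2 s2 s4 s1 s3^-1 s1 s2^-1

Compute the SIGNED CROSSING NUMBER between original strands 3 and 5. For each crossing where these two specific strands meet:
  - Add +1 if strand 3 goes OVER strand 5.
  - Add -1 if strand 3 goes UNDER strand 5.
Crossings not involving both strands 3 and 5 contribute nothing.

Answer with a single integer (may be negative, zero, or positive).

Gen 1: crossing 4x5. Both 3&5? no. Sum: 0
Gen 2: crossing 2x3. Both 3&5? no. Sum: 0
Gen 3: crossing 3x2. Both 3&5? no. Sum: 0
Gen 4: crossing 5x4. Both 3&5? no. Sum: 0
Gen 5: crossing 1x2. Both 3&5? no. Sum: 0
Gen 6: crossing 3x4. Both 3&5? no. Sum: 0
Gen 7: crossing 2x1. Both 3&5? no. Sum: 0
Gen 8: crossing 2x4. Both 3&5? no. Sum: 0

Answer: 0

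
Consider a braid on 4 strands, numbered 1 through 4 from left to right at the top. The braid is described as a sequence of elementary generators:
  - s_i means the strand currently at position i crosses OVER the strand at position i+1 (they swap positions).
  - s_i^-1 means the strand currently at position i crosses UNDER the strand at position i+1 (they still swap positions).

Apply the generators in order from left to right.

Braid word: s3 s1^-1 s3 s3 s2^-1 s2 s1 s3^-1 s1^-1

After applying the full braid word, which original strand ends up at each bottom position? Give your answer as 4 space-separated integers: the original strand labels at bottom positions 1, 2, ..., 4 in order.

Answer: 2 1 3 4

Derivation:
Gen 1 (s3): strand 3 crosses over strand 4. Perm now: [1 2 4 3]
Gen 2 (s1^-1): strand 1 crosses under strand 2. Perm now: [2 1 4 3]
Gen 3 (s3): strand 4 crosses over strand 3. Perm now: [2 1 3 4]
Gen 4 (s3): strand 3 crosses over strand 4. Perm now: [2 1 4 3]
Gen 5 (s2^-1): strand 1 crosses under strand 4. Perm now: [2 4 1 3]
Gen 6 (s2): strand 4 crosses over strand 1. Perm now: [2 1 4 3]
Gen 7 (s1): strand 2 crosses over strand 1. Perm now: [1 2 4 3]
Gen 8 (s3^-1): strand 4 crosses under strand 3. Perm now: [1 2 3 4]
Gen 9 (s1^-1): strand 1 crosses under strand 2. Perm now: [2 1 3 4]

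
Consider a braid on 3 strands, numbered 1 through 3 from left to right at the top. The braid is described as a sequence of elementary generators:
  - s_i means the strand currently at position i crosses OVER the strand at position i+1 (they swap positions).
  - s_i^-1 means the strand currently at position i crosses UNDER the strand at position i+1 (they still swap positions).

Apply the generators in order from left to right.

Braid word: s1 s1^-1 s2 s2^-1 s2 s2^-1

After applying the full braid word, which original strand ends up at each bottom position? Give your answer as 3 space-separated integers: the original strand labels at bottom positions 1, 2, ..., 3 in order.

Gen 1 (s1): strand 1 crosses over strand 2. Perm now: [2 1 3]
Gen 2 (s1^-1): strand 2 crosses under strand 1. Perm now: [1 2 3]
Gen 3 (s2): strand 2 crosses over strand 3. Perm now: [1 3 2]
Gen 4 (s2^-1): strand 3 crosses under strand 2. Perm now: [1 2 3]
Gen 5 (s2): strand 2 crosses over strand 3. Perm now: [1 3 2]
Gen 6 (s2^-1): strand 3 crosses under strand 2. Perm now: [1 2 3]

Answer: 1 2 3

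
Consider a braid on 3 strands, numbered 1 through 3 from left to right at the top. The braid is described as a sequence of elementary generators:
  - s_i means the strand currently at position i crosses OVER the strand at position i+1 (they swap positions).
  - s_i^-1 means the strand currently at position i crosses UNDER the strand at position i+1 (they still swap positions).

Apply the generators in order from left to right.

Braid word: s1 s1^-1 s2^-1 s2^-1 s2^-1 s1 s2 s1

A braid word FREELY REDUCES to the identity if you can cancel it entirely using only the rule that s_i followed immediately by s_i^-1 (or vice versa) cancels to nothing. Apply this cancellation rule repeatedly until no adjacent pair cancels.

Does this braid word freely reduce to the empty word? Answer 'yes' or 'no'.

Gen 1 (s1): push. Stack: [s1]
Gen 2 (s1^-1): cancels prior s1. Stack: []
Gen 3 (s2^-1): push. Stack: [s2^-1]
Gen 4 (s2^-1): push. Stack: [s2^-1 s2^-1]
Gen 5 (s2^-1): push. Stack: [s2^-1 s2^-1 s2^-1]
Gen 6 (s1): push. Stack: [s2^-1 s2^-1 s2^-1 s1]
Gen 7 (s2): push. Stack: [s2^-1 s2^-1 s2^-1 s1 s2]
Gen 8 (s1): push. Stack: [s2^-1 s2^-1 s2^-1 s1 s2 s1]
Reduced word: s2^-1 s2^-1 s2^-1 s1 s2 s1

Answer: no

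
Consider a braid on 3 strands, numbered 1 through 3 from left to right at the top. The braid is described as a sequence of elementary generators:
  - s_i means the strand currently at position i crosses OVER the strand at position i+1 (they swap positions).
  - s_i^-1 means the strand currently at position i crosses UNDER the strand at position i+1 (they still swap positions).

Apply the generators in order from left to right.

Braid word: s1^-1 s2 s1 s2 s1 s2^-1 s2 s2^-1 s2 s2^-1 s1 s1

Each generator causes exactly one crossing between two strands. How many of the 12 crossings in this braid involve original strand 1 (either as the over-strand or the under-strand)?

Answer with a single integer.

Answer: 6

Derivation:
Gen 1: crossing 1x2. Involves strand 1? yes. Count so far: 1
Gen 2: crossing 1x3. Involves strand 1? yes. Count so far: 2
Gen 3: crossing 2x3. Involves strand 1? no. Count so far: 2
Gen 4: crossing 2x1. Involves strand 1? yes. Count so far: 3
Gen 5: crossing 3x1. Involves strand 1? yes. Count so far: 4
Gen 6: crossing 3x2. Involves strand 1? no. Count so far: 4
Gen 7: crossing 2x3. Involves strand 1? no. Count so far: 4
Gen 8: crossing 3x2. Involves strand 1? no. Count so far: 4
Gen 9: crossing 2x3. Involves strand 1? no. Count so far: 4
Gen 10: crossing 3x2. Involves strand 1? no. Count so far: 4
Gen 11: crossing 1x2. Involves strand 1? yes. Count so far: 5
Gen 12: crossing 2x1. Involves strand 1? yes. Count so far: 6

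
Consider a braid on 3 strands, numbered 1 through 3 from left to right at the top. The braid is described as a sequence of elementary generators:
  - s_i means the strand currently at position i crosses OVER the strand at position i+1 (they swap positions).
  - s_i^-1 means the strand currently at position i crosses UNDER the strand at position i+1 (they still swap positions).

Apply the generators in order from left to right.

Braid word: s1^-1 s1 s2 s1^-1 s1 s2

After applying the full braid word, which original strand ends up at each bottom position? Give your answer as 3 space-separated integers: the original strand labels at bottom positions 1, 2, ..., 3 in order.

Gen 1 (s1^-1): strand 1 crosses under strand 2. Perm now: [2 1 3]
Gen 2 (s1): strand 2 crosses over strand 1. Perm now: [1 2 3]
Gen 3 (s2): strand 2 crosses over strand 3. Perm now: [1 3 2]
Gen 4 (s1^-1): strand 1 crosses under strand 3. Perm now: [3 1 2]
Gen 5 (s1): strand 3 crosses over strand 1. Perm now: [1 3 2]
Gen 6 (s2): strand 3 crosses over strand 2. Perm now: [1 2 3]

Answer: 1 2 3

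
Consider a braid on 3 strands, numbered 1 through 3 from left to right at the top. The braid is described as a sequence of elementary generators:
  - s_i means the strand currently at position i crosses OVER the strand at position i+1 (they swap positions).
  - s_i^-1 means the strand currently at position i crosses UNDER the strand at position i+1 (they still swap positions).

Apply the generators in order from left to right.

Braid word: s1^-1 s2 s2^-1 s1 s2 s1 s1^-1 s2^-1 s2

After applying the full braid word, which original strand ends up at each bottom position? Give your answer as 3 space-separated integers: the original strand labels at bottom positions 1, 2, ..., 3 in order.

Answer: 1 3 2

Derivation:
Gen 1 (s1^-1): strand 1 crosses under strand 2. Perm now: [2 1 3]
Gen 2 (s2): strand 1 crosses over strand 3. Perm now: [2 3 1]
Gen 3 (s2^-1): strand 3 crosses under strand 1. Perm now: [2 1 3]
Gen 4 (s1): strand 2 crosses over strand 1. Perm now: [1 2 3]
Gen 5 (s2): strand 2 crosses over strand 3. Perm now: [1 3 2]
Gen 6 (s1): strand 1 crosses over strand 3. Perm now: [3 1 2]
Gen 7 (s1^-1): strand 3 crosses under strand 1. Perm now: [1 3 2]
Gen 8 (s2^-1): strand 3 crosses under strand 2. Perm now: [1 2 3]
Gen 9 (s2): strand 2 crosses over strand 3. Perm now: [1 3 2]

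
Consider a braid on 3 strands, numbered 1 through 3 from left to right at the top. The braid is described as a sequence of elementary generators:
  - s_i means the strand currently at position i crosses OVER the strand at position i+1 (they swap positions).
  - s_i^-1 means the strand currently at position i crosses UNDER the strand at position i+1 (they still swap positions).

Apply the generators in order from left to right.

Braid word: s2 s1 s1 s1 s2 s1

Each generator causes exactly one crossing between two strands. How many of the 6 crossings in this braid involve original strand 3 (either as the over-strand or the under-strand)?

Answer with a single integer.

Answer: 5

Derivation:
Gen 1: crossing 2x3. Involves strand 3? yes. Count so far: 1
Gen 2: crossing 1x3. Involves strand 3? yes. Count so far: 2
Gen 3: crossing 3x1. Involves strand 3? yes. Count so far: 3
Gen 4: crossing 1x3. Involves strand 3? yes. Count so far: 4
Gen 5: crossing 1x2. Involves strand 3? no. Count so far: 4
Gen 6: crossing 3x2. Involves strand 3? yes. Count so far: 5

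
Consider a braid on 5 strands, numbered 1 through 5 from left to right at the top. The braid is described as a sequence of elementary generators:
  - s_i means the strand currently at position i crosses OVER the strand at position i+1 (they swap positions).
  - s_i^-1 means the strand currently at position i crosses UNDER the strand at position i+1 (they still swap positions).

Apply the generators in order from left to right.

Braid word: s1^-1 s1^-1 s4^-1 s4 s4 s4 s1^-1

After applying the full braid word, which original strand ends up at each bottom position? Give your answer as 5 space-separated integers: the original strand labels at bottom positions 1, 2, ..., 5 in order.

Gen 1 (s1^-1): strand 1 crosses under strand 2. Perm now: [2 1 3 4 5]
Gen 2 (s1^-1): strand 2 crosses under strand 1. Perm now: [1 2 3 4 5]
Gen 3 (s4^-1): strand 4 crosses under strand 5. Perm now: [1 2 3 5 4]
Gen 4 (s4): strand 5 crosses over strand 4. Perm now: [1 2 3 4 5]
Gen 5 (s4): strand 4 crosses over strand 5. Perm now: [1 2 3 5 4]
Gen 6 (s4): strand 5 crosses over strand 4. Perm now: [1 2 3 4 5]
Gen 7 (s1^-1): strand 1 crosses under strand 2. Perm now: [2 1 3 4 5]

Answer: 2 1 3 4 5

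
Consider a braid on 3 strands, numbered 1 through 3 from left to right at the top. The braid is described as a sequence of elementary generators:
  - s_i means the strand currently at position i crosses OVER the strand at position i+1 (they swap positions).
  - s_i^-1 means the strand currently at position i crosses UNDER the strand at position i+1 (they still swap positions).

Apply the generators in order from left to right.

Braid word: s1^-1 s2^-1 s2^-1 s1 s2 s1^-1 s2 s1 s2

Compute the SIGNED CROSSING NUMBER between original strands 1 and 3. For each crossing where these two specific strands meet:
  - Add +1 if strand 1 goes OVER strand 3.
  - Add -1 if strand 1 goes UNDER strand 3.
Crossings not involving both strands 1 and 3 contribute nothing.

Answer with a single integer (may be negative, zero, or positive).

Gen 1: crossing 1x2. Both 1&3? no. Sum: 0
Gen 2: 1 under 3. Both 1&3? yes. Contrib: -1. Sum: -1
Gen 3: 3 under 1. Both 1&3? yes. Contrib: +1. Sum: 0
Gen 4: crossing 2x1. Both 1&3? no. Sum: 0
Gen 5: crossing 2x3. Both 1&3? no. Sum: 0
Gen 6: 1 under 3. Both 1&3? yes. Contrib: -1. Sum: -1
Gen 7: crossing 1x2. Both 1&3? no. Sum: -1
Gen 8: crossing 3x2. Both 1&3? no. Sum: -1
Gen 9: 3 over 1. Both 1&3? yes. Contrib: -1. Sum: -2

Answer: -2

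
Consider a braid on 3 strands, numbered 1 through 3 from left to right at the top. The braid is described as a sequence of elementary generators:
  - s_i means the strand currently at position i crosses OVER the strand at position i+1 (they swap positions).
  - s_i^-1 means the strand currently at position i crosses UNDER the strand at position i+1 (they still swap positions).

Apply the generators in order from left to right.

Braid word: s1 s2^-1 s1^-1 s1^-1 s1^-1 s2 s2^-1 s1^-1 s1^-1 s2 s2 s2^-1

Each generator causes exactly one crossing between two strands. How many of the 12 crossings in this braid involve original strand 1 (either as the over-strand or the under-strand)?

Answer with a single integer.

Gen 1: crossing 1x2. Involves strand 1? yes. Count so far: 1
Gen 2: crossing 1x3. Involves strand 1? yes. Count so far: 2
Gen 3: crossing 2x3. Involves strand 1? no. Count so far: 2
Gen 4: crossing 3x2. Involves strand 1? no. Count so far: 2
Gen 5: crossing 2x3. Involves strand 1? no. Count so far: 2
Gen 6: crossing 2x1. Involves strand 1? yes. Count so far: 3
Gen 7: crossing 1x2. Involves strand 1? yes. Count so far: 4
Gen 8: crossing 3x2. Involves strand 1? no. Count so far: 4
Gen 9: crossing 2x3. Involves strand 1? no. Count so far: 4
Gen 10: crossing 2x1. Involves strand 1? yes. Count so far: 5
Gen 11: crossing 1x2. Involves strand 1? yes. Count so far: 6
Gen 12: crossing 2x1. Involves strand 1? yes. Count so far: 7

Answer: 7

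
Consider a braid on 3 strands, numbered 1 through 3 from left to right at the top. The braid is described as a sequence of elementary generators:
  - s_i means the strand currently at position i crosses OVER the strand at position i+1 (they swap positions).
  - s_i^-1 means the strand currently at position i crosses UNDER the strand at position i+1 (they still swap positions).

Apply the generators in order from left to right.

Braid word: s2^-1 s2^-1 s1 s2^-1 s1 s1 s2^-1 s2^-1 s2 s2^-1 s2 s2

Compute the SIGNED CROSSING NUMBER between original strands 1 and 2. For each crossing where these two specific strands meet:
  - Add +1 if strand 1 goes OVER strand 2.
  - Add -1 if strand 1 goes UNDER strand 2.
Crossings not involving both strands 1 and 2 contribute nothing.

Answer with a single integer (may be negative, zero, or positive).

Answer: 1

Derivation:
Gen 1: crossing 2x3. Both 1&2? no. Sum: 0
Gen 2: crossing 3x2. Both 1&2? no. Sum: 0
Gen 3: 1 over 2. Both 1&2? yes. Contrib: +1. Sum: 1
Gen 4: crossing 1x3. Both 1&2? no. Sum: 1
Gen 5: crossing 2x3. Both 1&2? no. Sum: 1
Gen 6: crossing 3x2. Both 1&2? no. Sum: 1
Gen 7: crossing 3x1. Both 1&2? no. Sum: 1
Gen 8: crossing 1x3. Both 1&2? no. Sum: 1
Gen 9: crossing 3x1. Both 1&2? no. Sum: 1
Gen 10: crossing 1x3. Both 1&2? no. Sum: 1
Gen 11: crossing 3x1. Both 1&2? no. Sum: 1
Gen 12: crossing 1x3. Both 1&2? no. Sum: 1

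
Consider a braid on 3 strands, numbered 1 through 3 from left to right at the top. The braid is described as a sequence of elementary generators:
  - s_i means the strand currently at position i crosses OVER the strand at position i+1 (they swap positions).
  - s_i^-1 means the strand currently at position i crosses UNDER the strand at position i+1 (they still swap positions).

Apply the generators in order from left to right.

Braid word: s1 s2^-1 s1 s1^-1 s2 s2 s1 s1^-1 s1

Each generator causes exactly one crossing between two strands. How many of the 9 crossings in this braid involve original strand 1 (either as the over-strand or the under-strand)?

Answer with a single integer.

Answer: 4

Derivation:
Gen 1: crossing 1x2. Involves strand 1? yes. Count so far: 1
Gen 2: crossing 1x3. Involves strand 1? yes. Count so far: 2
Gen 3: crossing 2x3. Involves strand 1? no. Count so far: 2
Gen 4: crossing 3x2. Involves strand 1? no. Count so far: 2
Gen 5: crossing 3x1. Involves strand 1? yes. Count so far: 3
Gen 6: crossing 1x3. Involves strand 1? yes. Count so far: 4
Gen 7: crossing 2x3. Involves strand 1? no. Count so far: 4
Gen 8: crossing 3x2. Involves strand 1? no. Count so far: 4
Gen 9: crossing 2x3. Involves strand 1? no. Count so far: 4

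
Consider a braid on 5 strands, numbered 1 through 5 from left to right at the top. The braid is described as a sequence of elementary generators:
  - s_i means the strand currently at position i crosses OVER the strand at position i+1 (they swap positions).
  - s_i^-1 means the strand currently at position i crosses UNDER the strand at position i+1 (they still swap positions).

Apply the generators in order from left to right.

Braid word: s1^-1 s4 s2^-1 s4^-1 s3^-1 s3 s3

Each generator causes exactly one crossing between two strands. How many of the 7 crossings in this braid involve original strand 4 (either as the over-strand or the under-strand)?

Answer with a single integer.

Answer: 5

Derivation:
Gen 1: crossing 1x2. Involves strand 4? no. Count so far: 0
Gen 2: crossing 4x5. Involves strand 4? yes. Count so far: 1
Gen 3: crossing 1x3. Involves strand 4? no. Count so far: 1
Gen 4: crossing 5x4. Involves strand 4? yes. Count so far: 2
Gen 5: crossing 1x4. Involves strand 4? yes. Count so far: 3
Gen 6: crossing 4x1. Involves strand 4? yes. Count so far: 4
Gen 7: crossing 1x4. Involves strand 4? yes. Count so far: 5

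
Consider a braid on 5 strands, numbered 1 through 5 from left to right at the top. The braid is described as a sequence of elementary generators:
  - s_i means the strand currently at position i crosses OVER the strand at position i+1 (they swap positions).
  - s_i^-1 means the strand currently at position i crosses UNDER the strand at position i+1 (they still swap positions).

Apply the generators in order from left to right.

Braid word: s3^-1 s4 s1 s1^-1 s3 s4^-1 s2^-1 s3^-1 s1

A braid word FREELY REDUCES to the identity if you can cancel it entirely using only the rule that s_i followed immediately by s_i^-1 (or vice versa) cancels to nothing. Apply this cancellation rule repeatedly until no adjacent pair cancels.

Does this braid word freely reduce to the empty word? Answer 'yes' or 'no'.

Gen 1 (s3^-1): push. Stack: [s3^-1]
Gen 2 (s4): push. Stack: [s3^-1 s4]
Gen 3 (s1): push. Stack: [s3^-1 s4 s1]
Gen 4 (s1^-1): cancels prior s1. Stack: [s3^-1 s4]
Gen 5 (s3): push. Stack: [s3^-1 s4 s3]
Gen 6 (s4^-1): push. Stack: [s3^-1 s4 s3 s4^-1]
Gen 7 (s2^-1): push. Stack: [s3^-1 s4 s3 s4^-1 s2^-1]
Gen 8 (s3^-1): push. Stack: [s3^-1 s4 s3 s4^-1 s2^-1 s3^-1]
Gen 9 (s1): push. Stack: [s3^-1 s4 s3 s4^-1 s2^-1 s3^-1 s1]
Reduced word: s3^-1 s4 s3 s4^-1 s2^-1 s3^-1 s1

Answer: no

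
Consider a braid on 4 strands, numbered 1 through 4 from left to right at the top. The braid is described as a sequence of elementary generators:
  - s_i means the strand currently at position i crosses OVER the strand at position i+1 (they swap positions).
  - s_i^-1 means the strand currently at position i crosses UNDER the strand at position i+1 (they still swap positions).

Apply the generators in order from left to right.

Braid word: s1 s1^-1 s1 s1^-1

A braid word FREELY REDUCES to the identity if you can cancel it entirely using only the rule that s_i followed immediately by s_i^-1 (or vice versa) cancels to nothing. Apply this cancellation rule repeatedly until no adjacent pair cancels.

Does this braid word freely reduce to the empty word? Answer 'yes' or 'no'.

Answer: yes

Derivation:
Gen 1 (s1): push. Stack: [s1]
Gen 2 (s1^-1): cancels prior s1. Stack: []
Gen 3 (s1): push. Stack: [s1]
Gen 4 (s1^-1): cancels prior s1. Stack: []
Reduced word: (empty)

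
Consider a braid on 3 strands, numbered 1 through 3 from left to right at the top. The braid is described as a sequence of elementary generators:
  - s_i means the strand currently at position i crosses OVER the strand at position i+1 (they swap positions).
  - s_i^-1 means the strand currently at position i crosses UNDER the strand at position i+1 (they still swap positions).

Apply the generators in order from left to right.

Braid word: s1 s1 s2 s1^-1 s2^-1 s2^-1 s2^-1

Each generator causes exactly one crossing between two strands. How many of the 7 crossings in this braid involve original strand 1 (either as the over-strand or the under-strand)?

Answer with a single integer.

Gen 1: crossing 1x2. Involves strand 1? yes. Count so far: 1
Gen 2: crossing 2x1. Involves strand 1? yes. Count so far: 2
Gen 3: crossing 2x3. Involves strand 1? no. Count so far: 2
Gen 4: crossing 1x3. Involves strand 1? yes. Count so far: 3
Gen 5: crossing 1x2. Involves strand 1? yes. Count so far: 4
Gen 6: crossing 2x1. Involves strand 1? yes. Count so far: 5
Gen 7: crossing 1x2. Involves strand 1? yes. Count so far: 6

Answer: 6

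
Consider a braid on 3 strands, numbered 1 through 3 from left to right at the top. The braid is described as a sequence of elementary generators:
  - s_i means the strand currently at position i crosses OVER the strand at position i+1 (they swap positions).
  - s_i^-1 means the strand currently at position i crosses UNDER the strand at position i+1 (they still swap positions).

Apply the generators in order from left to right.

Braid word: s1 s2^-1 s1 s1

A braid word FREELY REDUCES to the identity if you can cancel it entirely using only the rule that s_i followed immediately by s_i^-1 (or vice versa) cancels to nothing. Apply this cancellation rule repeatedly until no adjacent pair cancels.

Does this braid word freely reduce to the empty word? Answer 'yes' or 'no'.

Gen 1 (s1): push. Stack: [s1]
Gen 2 (s2^-1): push. Stack: [s1 s2^-1]
Gen 3 (s1): push. Stack: [s1 s2^-1 s1]
Gen 4 (s1): push. Stack: [s1 s2^-1 s1 s1]
Reduced word: s1 s2^-1 s1 s1

Answer: no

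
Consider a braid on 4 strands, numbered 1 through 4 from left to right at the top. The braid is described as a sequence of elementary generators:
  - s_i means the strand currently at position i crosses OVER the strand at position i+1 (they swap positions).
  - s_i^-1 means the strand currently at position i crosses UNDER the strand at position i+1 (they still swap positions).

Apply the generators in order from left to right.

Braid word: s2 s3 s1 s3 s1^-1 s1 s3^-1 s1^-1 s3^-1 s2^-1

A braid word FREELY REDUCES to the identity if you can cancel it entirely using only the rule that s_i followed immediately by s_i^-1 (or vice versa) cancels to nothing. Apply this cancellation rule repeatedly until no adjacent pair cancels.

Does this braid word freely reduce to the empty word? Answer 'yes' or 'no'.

Answer: yes

Derivation:
Gen 1 (s2): push. Stack: [s2]
Gen 2 (s3): push. Stack: [s2 s3]
Gen 3 (s1): push. Stack: [s2 s3 s1]
Gen 4 (s3): push. Stack: [s2 s3 s1 s3]
Gen 5 (s1^-1): push. Stack: [s2 s3 s1 s3 s1^-1]
Gen 6 (s1): cancels prior s1^-1. Stack: [s2 s3 s1 s3]
Gen 7 (s3^-1): cancels prior s3. Stack: [s2 s3 s1]
Gen 8 (s1^-1): cancels prior s1. Stack: [s2 s3]
Gen 9 (s3^-1): cancels prior s3. Stack: [s2]
Gen 10 (s2^-1): cancels prior s2. Stack: []
Reduced word: (empty)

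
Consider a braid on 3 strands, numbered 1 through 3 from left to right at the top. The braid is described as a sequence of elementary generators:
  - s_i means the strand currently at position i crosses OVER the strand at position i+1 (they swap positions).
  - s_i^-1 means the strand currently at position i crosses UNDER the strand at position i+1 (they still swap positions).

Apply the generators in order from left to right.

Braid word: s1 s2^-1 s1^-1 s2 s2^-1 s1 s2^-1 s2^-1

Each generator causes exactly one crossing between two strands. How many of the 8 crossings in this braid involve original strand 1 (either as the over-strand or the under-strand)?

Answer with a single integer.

Answer: 6

Derivation:
Gen 1: crossing 1x2. Involves strand 1? yes. Count so far: 1
Gen 2: crossing 1x3. Involves strand 1? yes. Count so far: 2
Gen 3: crossing 2x3. Involves strand 1? no. Count so far: 2
Gen 4: crossing 2x1. Involves strand 1? yes. Count so far: 3
Gen 5: crossing 1x2. Involves strand 1? yes. Count so far: 4
Gen 6: crossing 3x2. Involves strand 1? no. Count so far: 4
Gen 7: crossing 3x1. Involves strand 1? yes. Count so far: 5
Gen 8: crossing 1x3. Involves strand 1? yes. Count so far: 6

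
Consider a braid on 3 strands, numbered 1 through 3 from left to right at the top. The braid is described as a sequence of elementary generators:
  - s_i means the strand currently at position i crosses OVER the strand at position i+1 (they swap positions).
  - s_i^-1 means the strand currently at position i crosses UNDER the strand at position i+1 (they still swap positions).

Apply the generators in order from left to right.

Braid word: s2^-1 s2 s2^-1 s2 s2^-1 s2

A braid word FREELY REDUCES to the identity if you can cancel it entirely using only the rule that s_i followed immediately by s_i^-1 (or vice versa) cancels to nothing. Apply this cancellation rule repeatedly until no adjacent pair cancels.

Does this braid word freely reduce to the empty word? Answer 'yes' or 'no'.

Gen 1 (s2^-1): push. Stack: [s2^-1]
Gen 2 (s2): cancels prior s2^-1. Stack: []
Gen 3 (s2^-1): push. Stack: [s2^-1]
Gen 4 (s2): cancels prior s2^-1. Stack: []
Gen 5 (s2^-1): push. Stack: [s2^-1]
Gen 6 (s2): cancels prior s2^-1. Stack: []
Reduced word: (empty)

Answer: yes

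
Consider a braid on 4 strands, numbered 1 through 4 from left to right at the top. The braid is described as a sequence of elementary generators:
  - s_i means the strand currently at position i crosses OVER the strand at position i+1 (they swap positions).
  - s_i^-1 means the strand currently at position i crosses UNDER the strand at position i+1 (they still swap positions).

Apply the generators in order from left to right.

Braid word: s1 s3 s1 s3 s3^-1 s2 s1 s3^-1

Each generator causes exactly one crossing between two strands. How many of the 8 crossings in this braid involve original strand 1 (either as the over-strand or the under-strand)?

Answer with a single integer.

Answer: 3

Derivation:
Gen 1: crossing 1x2. Involves strand 1? yes. Count so far: 1
Gen 2: crossing 3x4. Involves strand 1? no. Count so far: 1
Gen 3: crossing 2x1. Involves strand 1? yes. Count so far: 2
Gen 4: crossing 4x3. Involves strand 1? no. Count so far: 2
Gen 5: crossing 3x4. Involves strand 1? no. Count so far: 2
Gen 6: crossing 2x4. Involves strand 1? no. Count so far: 2
Gen 7: crossing 1x4. Involves strand 1? yes. Count so far: 3
Gen 8: crossing 2x3. Involves strand 1? no. Count so far: 3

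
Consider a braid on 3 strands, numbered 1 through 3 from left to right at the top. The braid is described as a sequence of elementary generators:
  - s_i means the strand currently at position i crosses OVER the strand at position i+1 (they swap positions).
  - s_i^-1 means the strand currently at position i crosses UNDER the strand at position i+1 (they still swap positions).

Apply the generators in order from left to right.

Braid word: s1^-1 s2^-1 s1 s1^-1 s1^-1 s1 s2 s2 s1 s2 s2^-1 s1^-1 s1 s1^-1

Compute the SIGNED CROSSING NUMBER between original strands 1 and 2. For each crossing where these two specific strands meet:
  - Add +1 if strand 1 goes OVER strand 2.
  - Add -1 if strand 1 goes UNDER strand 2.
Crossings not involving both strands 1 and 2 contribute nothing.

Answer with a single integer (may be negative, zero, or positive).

Answer: -3

Derivation:
Gen 1: 1 under 2. Both 1&2? yes. Contrib: -1. Sum: -1
Gen 2: crossing 1x3. Both 1&2? no. Sum: -1
Gen 3: crossing 2x3. Both 1&2? no. Sum: -1
Gen 4: crossing 3x2. Both 1&2? no. Sum: -1
Gen 5: crossing 2x3. Both 1&2? no. Sum: -1
Gen 6: crossing 3x2. Both 1&2? no. Sum: -1
Gen 7: crossing 3x1. Both 1&2? no. Sum: -1
Gen 8: crossing 1x3. Both 1&2? no. Sum: -1
Gen 9: crossing 2x3. Both 1&2? no. Sum: -1
Gen 10: 2 over 1. Both 1&2? yes. Contrib: -1. Sum: -2
Gen 11: 1 under 2. Both 1&2? yes. Contrib: -1. Sum: -3
Gen 12: crossing 3x2. Both 1&2? no. Sum: -3
Gen 13: crossing 2x3. Both 1&2? no. Sum: -3
Gen 14: crossing 3x2. Both 1&2? no. Sum: -3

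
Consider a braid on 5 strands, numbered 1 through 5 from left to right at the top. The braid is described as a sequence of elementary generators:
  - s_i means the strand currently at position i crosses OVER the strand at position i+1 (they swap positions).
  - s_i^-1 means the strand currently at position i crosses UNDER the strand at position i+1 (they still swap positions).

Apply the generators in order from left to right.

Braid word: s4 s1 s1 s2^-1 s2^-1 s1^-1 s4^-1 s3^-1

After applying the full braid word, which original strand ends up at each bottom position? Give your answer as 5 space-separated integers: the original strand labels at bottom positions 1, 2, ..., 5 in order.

Answer: 2 1 4 3 5

Derivation:
Gen 1 (s4): strand 4 crosses over strand 5. Perm now: [1 2 3 5 4]
Gen 2 (s1): strand 1 crosses over strand 2. Perm now: [2 1 3 5 4]
Gen 3 (s1): strand 2 crosses over strand 1. Perm now: [1 2 3 5 4]
Gen 4 (s2^-1): strand 2 crosses under strand 3. Perm now: [1 3 2 5 4]
Gen 5 (s2^-1): strand 3 crosses under strand 2. Perm now: [1 2 3 5 4]
Gen 6 (s1^-1): strand 1 crosses under strand 2. Perm now: [2 1 3 5 4]
Gen 7 (s4^-1): strand 5 crosses under strand 4. Perm now: [2 1 3 4 5]
Gen 8 (s3^-1): strand 3 crosses under strand 4. Perm now: [2 1 4 3 5]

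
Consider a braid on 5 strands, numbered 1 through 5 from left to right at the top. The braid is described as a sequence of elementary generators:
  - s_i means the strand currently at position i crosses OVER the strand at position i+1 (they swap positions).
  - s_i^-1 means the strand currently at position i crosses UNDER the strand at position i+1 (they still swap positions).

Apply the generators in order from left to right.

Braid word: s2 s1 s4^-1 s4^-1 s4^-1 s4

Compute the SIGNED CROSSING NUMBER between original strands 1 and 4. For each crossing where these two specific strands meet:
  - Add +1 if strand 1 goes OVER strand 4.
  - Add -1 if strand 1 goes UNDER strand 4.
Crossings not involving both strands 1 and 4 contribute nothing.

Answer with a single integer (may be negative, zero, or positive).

Answer: 0

Derivation:
Gen 1: crossing 2x3. Both 1&4? no. Sum: 0
Gen 2: crossing 1x3. Both 1&4? no. Sum: 0
Gen 3: crossing 4x5. Both 1&4? no. Sum: 0
Gen 4: crossing 5x4. Both 1&4? no. Sum: 0
Gen 5: crossing 4x5. Both 1&4? no. Sum: 0
Gen 6: crossing 5x4. Both 1&4? no. Sum: 0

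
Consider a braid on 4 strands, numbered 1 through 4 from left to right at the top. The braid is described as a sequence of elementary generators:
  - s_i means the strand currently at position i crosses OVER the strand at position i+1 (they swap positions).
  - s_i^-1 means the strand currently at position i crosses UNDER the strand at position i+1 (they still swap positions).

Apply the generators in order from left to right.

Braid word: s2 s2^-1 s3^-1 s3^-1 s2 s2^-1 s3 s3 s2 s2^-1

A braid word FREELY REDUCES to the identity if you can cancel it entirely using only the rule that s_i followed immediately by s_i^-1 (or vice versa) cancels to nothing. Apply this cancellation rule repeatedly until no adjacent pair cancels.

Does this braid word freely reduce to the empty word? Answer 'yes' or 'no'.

Gen 1 (s2): push. Stack: [s2]
Gen 2 (s2^-1): cancels prior s2. Stack: []
Gen 3 (s3^-1): push. Stack: [s3^-1]
Gen 4 (s3^-1): push. Stack: [s3^-1 s3^-1]
Gen 5 (s2): push. Stack: [s3^-1 s3^-1 s2]
Gen 6 (s2^-1): cancels prior s2. Stack: [s3^-1 s3^-1]
Gen 7 (s3): cancels prior s3^-1. Stack: [s3^-1]
Gen 8 (s3): cancels prior s3^-1. Stack: []
Gen 9 (s2): push. Stack: [s2]
Gen 10 (s2^-1): cancels prior s2. Stack: []
Reduced word: (empty)

Answer: yes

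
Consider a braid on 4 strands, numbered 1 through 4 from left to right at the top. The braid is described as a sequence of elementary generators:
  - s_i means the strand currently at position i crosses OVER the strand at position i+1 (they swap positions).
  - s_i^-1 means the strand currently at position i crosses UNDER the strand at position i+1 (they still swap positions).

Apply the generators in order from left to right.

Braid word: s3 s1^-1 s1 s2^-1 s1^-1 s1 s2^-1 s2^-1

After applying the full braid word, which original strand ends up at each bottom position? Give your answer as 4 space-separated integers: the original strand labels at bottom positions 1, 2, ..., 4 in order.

Gen 1 (s3): strand 3 crosses over strand 4. Perm now: [1 2 4 3]
Gen 2 (s1^-1): strand 1 crosses under strand 2. Perm now: [2 1 4 3]
Gen 3 (s1): strand 2 crosses over strand 1. Perm now: [1 2 4 3]
Gen 4 (s2^-1): strand 2 crosses under strand 4. Perm now: [1 4 2 3]
Gen 5 (s1^-1): strand 1 crosses under strand 4. Perm now: [4 1 2 3]
Gen 6 (s1): strand 4 crosses over strand 1. Perm now: [1 4 2 3]
Gen 7 (s2^-1): strand 4 crosses under strand 2. Perm now: [1 2 4 3]
Gen 8 (s2^-1): strand 2 crosses under strand 4. Perm now: [1 4 2 3]

Answer: 1 4 2 3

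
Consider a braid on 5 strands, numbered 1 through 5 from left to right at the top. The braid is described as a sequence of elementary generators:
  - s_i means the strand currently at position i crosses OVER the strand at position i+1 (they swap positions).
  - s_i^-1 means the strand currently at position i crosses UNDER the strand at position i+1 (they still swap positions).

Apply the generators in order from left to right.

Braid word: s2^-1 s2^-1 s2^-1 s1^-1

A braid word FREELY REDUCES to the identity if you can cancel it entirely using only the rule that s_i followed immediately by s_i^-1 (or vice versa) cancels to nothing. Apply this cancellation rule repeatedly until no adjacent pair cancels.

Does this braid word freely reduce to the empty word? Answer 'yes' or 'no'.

Answer: no

Derivation:
Gen 1 (s2^-1): push. Stack: [s2^-1]
Gen 2 (s2^-1): push. Stack: [s2^-1 s2^-1]
Gen 3 (s2^-1): push. Stack: [s2^-1 s2^-1 s2^-1]
Gen 4 (s1^-1): push. Stack: [s2^-1 s2^-1 s2^-1 s1^-1]
Reduced word: s2^-1 s2^-1 s2^-1 s1^-1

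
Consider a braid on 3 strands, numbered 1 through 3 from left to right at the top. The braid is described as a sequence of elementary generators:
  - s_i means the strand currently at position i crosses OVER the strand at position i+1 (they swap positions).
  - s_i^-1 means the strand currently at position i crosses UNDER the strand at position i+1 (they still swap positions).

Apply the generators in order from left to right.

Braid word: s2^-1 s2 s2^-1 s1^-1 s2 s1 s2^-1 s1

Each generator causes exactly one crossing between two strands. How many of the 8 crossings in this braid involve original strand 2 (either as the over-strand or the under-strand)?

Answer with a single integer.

Gen 1: crossing 2x3. Involves strand 2? yes. Count so far: 1
Gen 2: crossing 3x2. Involves strand 2? yes. Count so far: 2
Gen 3: crossing 2x3. Involves strand 2? yes. Count so far: 3
Gen 4: crossing 1x3. Involves strand 2? no. Count so far: 3
Gen 5: crossing 1x2. Involves strand 2? yes. Count so far: 4
Gen 6: crossing 3x2. Involves strand 2? yes. Count so far: 5
Gen 7: crossing 3x1. Involves strand 2? no. Count so far: 5
Gen 8: crossing 2x1. Involves strand 2? yes. Count so far: 6

Answer: 6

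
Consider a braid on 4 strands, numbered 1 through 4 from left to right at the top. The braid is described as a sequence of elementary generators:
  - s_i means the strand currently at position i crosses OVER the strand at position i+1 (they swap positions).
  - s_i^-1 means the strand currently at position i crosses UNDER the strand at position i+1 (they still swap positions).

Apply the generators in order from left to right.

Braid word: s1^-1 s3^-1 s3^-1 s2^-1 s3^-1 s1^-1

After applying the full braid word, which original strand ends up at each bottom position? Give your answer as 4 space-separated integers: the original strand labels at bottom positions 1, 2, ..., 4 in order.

Answer: 3 2 4 1

Derivation:
Gen 1 (s1^-1): strand 1 crosses under strand 2. Perm now: [2 1 3 4]
Gen 2 (s3^-1): strand 3 crosses under strand 4. Perm now: [2 1 4 3]
Gen 3 (s3^-1): strand 4 crosses under strand 3. Perm now: [2 1 3 4]
Gen 4 (s2^-1): strand 1 crosses under strand 3. Perm now: [2 3 1 4]
Gen 5 (s3^-1): strand 1 crosses under strand 4. Perm now: [2 3 4 1]
Gen 6 (s1^-1): strand 2 crosses under strand 3. Perm now: [3 2 4 1]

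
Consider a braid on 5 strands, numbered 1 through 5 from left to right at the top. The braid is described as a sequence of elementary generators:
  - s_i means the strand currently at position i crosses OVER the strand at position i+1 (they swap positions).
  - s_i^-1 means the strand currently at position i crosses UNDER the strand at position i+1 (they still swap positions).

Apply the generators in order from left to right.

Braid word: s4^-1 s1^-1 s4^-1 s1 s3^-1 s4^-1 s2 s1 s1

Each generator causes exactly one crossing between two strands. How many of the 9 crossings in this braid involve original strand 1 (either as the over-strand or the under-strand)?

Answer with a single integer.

Gen 1: crossing 4x5. Involves strand 1? no. Count so far: 0
Gen 2: crossing 1x2. Involves strand 1? yes. Count so far: 1
Gen 3: crossing 5x4. Involves strand 1? no. Count so far: 1
Gen 4: crossing 2x1. Involves strand 1? yes. Count so far: 2
Gen 5: crossing 3x4. Involves strand 1? no. Count so far: 2
Gen 6: crossing 3x5. Involves strand 1? no. Count so far: 2
Gen 7: crossing 2x4. Involves strand 1? no. Count so far: 2
Gen 8: crossing 1x4. Involves strand 1? yes. Count so far: 3
Gen 9: crossing 4x1. Involves strand 1? yes. Count so far: 4

Answer: 4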